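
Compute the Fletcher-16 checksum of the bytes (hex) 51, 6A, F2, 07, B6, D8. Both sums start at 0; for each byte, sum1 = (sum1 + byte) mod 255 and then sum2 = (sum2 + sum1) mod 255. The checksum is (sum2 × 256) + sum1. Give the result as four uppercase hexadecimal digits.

2345

Running sums (mod 255):
  after byte 0 (51): sum1=81, sum2=81
  after byte 1 (6A): sum1=187, sum2=13
  after byte 2 (F2): sum1=174, sum2=187
  after byte 3 (07): sum1=181, sum2=113
  after byte 4 (B6): sum1=108, sum2=221
  after byte 5 (D8): sum1=69, sum2=35
Checksum = sum2·256 + sum1 = 35·256 + 69 = 9029 = 0x2345.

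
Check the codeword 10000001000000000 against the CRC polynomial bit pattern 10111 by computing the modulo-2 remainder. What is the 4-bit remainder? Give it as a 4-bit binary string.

0000

Modulo-2 division of 10000001000000000 by 10111:
  pos 0: 10000 XOR 10111 = 00111
  pos 2: 11100 XOR 10111 = 01011
  pos 3: 10111 XOR 10111 = 00000
Remainder = 0000 (zero — the frame passes the CRC check).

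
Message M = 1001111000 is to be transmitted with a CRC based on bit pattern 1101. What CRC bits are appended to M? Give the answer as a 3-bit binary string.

010

Append 3 zeros: 1001111000000. Divide by 1101 (XOR where the leading bit is 1):
  pos 0: 1001 XOR 1101 = 0100
  pos 1: 1001 XOR 1101 = 0100
  pos 2: 1001 XOR 1101 = 0100
  pos 3: 1001 XOR 1101 = 0100
  pos 4: 1000 XOR 1101 = 0101
  pos 5: 1010 XOR 1101 = 0111
  pos 6: 1110 XOR 1101 = 0011
  pos 8: 1100 XOR 1101 = 0001
Remainder (last 3 bits) = 010. This is the CRC / FCS.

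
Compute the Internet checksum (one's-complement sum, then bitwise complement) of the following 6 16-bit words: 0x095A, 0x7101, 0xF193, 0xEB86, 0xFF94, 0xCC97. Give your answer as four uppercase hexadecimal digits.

DC5C

One's-complement addition (fold any carry out of bit 15 back into bit 0):
  0x095A + 0x7101 = 0x07A5B
  0x7A5B + 0xF193 = 0x16BEE → wrap carry → 0x6BEF
  0x6BEF + 0xEB86 = 0x15775 → wrap carry → 0x5776
  0x5776 + 0xFF94 = 0x1570A → wrap carry → 0x570B
  0x570B + 0xCC97 = 0x123A2 → wrap carry → 0x23A3
One's-complement sum = 0x23A3.
Checksum = ~0x23A3 & 0xFFFF = 0xDC5C.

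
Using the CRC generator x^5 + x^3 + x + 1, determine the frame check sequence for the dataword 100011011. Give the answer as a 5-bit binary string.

Append 5 zeros: 10001101100000. Divide by 101011 (XOR where the leading bit is 1):
  pos 0: 100011 XOR 101011 = 001000
  pos 2: 100001 XOR 101011 = 001010
  pos 4: 101010 XOR 101011 = 000001
Remainder (last 5 bits) = 10000. This is the CRC / FCS.

10000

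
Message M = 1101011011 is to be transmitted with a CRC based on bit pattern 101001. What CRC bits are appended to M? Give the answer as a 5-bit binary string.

00101

Append 5 zeros: 110101101100000. Divide by 101001 (XOR where the leading bit is 1):
  pos 0: 110101 XOR 101001 = 011100
  pos 1: 111001 XOR 101001 = 010000
  pos 2: 100000 XOR 101001 = 001001
  pos 4: 100111 XOR 101001 = 001110
  pos 6: 111000 XOR 101001 = 010001
  pos 7: 100010 XOR 101001 = 001011
  pos 9: 101100 XOR 101001 = 000101
Remainder (last 5 bits) = 00101. This is the CRC / FCS.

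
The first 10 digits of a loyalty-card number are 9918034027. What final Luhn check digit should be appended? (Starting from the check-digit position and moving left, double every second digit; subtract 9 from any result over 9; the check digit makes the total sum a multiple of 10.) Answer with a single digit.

Partial digits right→left: 7 2 0 4 3 0 8 1 9 9
Double every second digit counting from the check-digit position (so the 1st, 3rd, 5th, ... of the partial from the right).
  doubled (with −9 where >9): 5 0 6 7 9 → sum 27
  kept as-is: 2 4 0 1 9 → sum 16
Total = 27 + 16 = 43.
Check digit = (10 − (43 mod 10)) mod 10 = 7.

7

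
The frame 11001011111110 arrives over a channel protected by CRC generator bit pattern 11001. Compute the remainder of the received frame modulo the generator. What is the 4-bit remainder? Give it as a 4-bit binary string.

Modulo-2 division of 11001011111110 by 11001:
  pos 0: 11001 XOR 11001 = 00000
  pos 6: 11111 XOR 11001 = 00110
  pos 8: 11011 XOR 11001 = 00010
Remainder = 0100 (nonzero — an error is detected).

0100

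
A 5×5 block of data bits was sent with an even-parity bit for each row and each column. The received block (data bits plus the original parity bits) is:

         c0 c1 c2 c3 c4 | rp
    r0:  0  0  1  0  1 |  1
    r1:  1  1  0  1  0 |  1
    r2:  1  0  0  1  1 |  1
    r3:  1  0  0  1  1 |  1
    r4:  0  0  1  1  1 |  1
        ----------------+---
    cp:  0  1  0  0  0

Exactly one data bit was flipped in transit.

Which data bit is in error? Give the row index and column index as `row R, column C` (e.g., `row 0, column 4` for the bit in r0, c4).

row 0, column 0

Recompute each row's even parity and compare to rp:
  r0: data parity 0, sent rp 1 → mismatch
  r1: data parity 1, sent rp 1 → ok
  r2: data parity 1, sent rp 1 → ok
  r3: data parity 1, sent rp 1 → ok
  r4: data parity 1, sent rp 1 → ok
Recompute each column's even parity and compare to cp:
  c0: data parity 1, sent cp 0 → mismatch
  c1: data parity 1, sent cp 1 → ok
  c2: data parity 0, sent cp 0 → ok
  c3: data parity 0, sent cp 0 → ok
  c4: data parity 0, sent cp 0 → ok
Exactly one row (r0) and one column (c0) fail → the flipped bit is at their intersection.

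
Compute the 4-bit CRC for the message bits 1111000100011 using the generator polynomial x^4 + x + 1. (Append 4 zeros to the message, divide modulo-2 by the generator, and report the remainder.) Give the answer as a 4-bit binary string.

1000

Append 4 zeros: 11110001000110000. Divide by 10011 (XOR where the leading bit is 1):
  pos 0: 11110 XOR 10011 = 01101
  pos 1: 11010 XOR 10011 = 01001
  pos 2: 10010 XOR 10011 = 00001
  pos 6: 11000 XOR 10011 = 01011
  pos 7: 10111 XOR 10011 = 00100
  pos 9: 10010 XOR 10011 = 00001
Remainder (last 4 bits) = 1000. This is the CRC / FCS.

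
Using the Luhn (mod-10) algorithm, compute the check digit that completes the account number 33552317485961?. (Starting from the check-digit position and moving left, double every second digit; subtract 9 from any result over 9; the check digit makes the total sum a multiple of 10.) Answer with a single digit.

8

Partial digits right→left: 1 6 9 5 8 4 7 1 3 2 5 5 3 3
Double every second digit counting from the check-digit position (so the 1st, 3rd, 5th, ... of the partial from the right).
  doubled (with −9 where >9): 2 9 7 5 6 1 6 → sum 36
  kept as-is: 6 5 4 1 2 5 3 → sum 26
Total = 36 + 26 = 62.
Check digit = (10 − (62 mod 10)) mod 10 = 8.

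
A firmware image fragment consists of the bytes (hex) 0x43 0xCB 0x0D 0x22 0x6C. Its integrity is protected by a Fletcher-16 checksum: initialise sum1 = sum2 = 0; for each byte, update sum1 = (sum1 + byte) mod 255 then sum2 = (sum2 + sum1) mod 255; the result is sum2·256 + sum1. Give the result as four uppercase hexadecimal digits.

Running sums (mod 255):
  after byte 0 (0x43): sum1=67, sum2=67
  after byte 1 (0xCB): sum1=15, sum2=82
  after byte 2 (0x0D): sum1=28, sum2=110
  after byte 3 (0x22): sum1=62, sum2=172
  after byte 4 (0x6C): sum1=170, sum2=87
Checksum = sum2·256 + sum1 = 87·256 + 170 = 22442 = 0x57AA.

57AA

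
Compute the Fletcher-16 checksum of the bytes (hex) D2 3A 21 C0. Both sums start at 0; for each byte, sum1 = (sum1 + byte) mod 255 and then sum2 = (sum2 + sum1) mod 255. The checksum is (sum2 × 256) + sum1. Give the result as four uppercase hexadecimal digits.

FCEE

Running sums (mod 255):
  after byte 0 (D2): sum1=210, sum2=210
  after byte 1 (3A): sum1=13, sum2=223
  after byte 2 (21): sum1=46, sum2=14
  after byte 3 (C0): sum1=238, sum2=252
Checksum = sum2·256 + sum1 = 252·256 + 238 = 64750 = 0xFCEE.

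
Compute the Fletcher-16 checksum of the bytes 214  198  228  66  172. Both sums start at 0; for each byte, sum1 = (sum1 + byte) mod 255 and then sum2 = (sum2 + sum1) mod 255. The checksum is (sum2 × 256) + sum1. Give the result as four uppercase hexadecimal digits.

Running sums (mod 255):
  after byte 0 (214): sum1=214, sum2=214
  after byte 1 (198): sum1=157, sum2=116
  after byte 2 (228): sum1=130, sum2=246
  after byte 3 (66): sum1=196, sum2=187
  after byte 4 (172): sum1=113, sum2=45
Checksum = sum2·256 + sum1 = 45·256 + 113 = 11633 = 0x2D71.

2D71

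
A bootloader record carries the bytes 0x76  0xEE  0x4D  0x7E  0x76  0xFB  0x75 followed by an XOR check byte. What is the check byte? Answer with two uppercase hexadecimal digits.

53

XOR the bytes together:
  start with 0x76
  0x76 ⊕ 0xEE = 0x98
  0x98 ⊕ 0x4D = 0xD5
  0xD5 ⊕ 0x7E = 0xAB
  0xAB ⊕ 0x76 = 0xDD
  0xDD ⊕ 0xFB = 0x26
  0x26 ⊕ 0x75 = 0x53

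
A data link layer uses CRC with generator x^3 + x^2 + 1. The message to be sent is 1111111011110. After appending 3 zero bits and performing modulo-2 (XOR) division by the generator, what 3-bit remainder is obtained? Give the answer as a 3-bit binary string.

Append 3 zeros: 1111111011110000. Divide by 1101 (XOR where the leading bit is 1):
  pos 0: 1111 XOR 1101 = 0010
  pos 2: 1011 XOR 1101 = 0110
  pos 3: 1101 XOR 1101 = 0000
  pos 8: 1111 XOR 1101 = 0010
  pos 10: 1000 XOR 1101 = 0101
  pos 11: 1010 XOR 1101 = 0111
  pos 12: 1110 XOR 1101 = 0011
Remainder (last 3 bits) = 011. This is the CRC / FCS.

011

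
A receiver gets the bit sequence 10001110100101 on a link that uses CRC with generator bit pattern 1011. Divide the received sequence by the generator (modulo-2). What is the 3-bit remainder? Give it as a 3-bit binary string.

000

Modulo-2 division of 10001110100101 by 1011:
  pos 0: 1000 XOR 1011 = 0011
  pos 2: 1111 XOR 1011 = 0100
  pos 3: 1001 XOR 1011 = 0010
  pos 5: 1001 XOR 1011 = 0010
  pos 7: 1000 XOR 1011 = 0011
  pos 9: 1110 XOR 1011 = 0101
  pos 10: 1011 XOR 1011 = 0000
Remainder = 000 (zero — the frame passes the CRC check).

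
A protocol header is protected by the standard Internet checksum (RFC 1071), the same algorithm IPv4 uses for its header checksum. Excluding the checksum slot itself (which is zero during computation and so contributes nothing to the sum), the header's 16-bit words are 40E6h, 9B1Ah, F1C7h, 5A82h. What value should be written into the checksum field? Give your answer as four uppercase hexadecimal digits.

D7B4

One's-complement addition (fold any carry out of bit 15 back into bit 0):
  0x40E6 + 0x9B1A = 0x0DC00
  0xDC00 + 0xF1C7 = 0x1CDC7 → wrap carry → 0xCDC8
  0xCDC8 + 0x5A82 = 0x1284A → wrap carry → 0x284B
One's-complement sum = 0x284B.
Checksum = ~0x284B & 0xFFFF = 0xD7B4.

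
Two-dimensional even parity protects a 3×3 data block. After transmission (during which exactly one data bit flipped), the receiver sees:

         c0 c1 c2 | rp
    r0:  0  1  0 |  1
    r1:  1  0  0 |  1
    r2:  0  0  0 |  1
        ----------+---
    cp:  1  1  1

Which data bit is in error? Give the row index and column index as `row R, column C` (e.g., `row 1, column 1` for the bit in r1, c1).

row 2, column 2

Recompute each row's even parity and compare to rp:
  r0: data parity 1, sent rp 1 → ok
  r1: data parity 1, sent rp 1 → ok
  r2: data parity 0, sent rp 1 → mismatch
Recompute each column's even parity and compare to cp:
  c0: data parity 1, sent cp 1 → ok
  c1: data parity 1, sent cp 1 → ok
  c2: data parity 0, sent cp 1 → mismatch
Exactly one row (r2) and one column (c2) fail → the flipped bit is at their intersection.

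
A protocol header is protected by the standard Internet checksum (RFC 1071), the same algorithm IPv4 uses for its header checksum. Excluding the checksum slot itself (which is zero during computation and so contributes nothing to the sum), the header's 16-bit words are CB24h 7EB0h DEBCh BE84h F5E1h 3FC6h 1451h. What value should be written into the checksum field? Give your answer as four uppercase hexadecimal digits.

One's-complement addition (fold any carry out of bit 15 back into bit 0):
  0xCB24 + 0x7EB0 = 0x149D4 → wrap carry → 0x49D5
  0x49D5 + 0xDEBC = 0x12891 → wrap carry → 0x2892
  0x2892 + 0xBE84 = 0x0E716
  0xE716 + 0xF5E1 = 0x1DCF7 → wrap carry → 0xDCF8
  0xDCF8 + 0x3FC6 = 0x11CBE → wrap carry → 0x1CBF
  0x1CBF + 0x1451 = 0x03110
One's-complement sum = 0x3110.
Checksum = ~0x3110 & 0xFFFF = 0xCEEF.

CEEF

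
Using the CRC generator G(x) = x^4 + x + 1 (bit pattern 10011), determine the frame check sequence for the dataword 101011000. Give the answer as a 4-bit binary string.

Append 4 zeros: 1010110000000. Divide by 10011 (XOR where the leading bit is 1):
  pos 0: 10101 XOR 10011 = 00110
  pos 2: 11010 XOR 10011 = 01001
  pos 3: 10010 XOR 10011 = 00001
  pos 7: 10000 XOR 10011 = 00011
Remainder (last 4 bits) = 0110. This is the CRC / FCS.

0110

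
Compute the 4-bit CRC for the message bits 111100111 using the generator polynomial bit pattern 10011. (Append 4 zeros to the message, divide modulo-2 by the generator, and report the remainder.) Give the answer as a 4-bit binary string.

Append 4 zeros: 1111001110000. Divide by 10011 (XOR where the leading bit is 1):
  pos 0: 11110 XOR 10011 = 01101
  pos 1: 11010 XOR 10011 = 01001
  pos 2: 10011 XOR 10011 = 00000
  pos 7: 11000 XOR 10011 = 01011
  pos 8: 10110 XOR 10011 = 00101
Remainder (last 4 bits) = 0101. This is the CRC / FCS.

0101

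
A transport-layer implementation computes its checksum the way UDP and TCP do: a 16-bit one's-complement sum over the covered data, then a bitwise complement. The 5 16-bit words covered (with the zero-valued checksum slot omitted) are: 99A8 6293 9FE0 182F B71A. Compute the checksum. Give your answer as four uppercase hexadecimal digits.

9499

One's-complement addition (fold any carry out of bit 15 back into bit 0):
  0x99A8 + 0x6293 = 0x0FC3B
  0xFC3B + 0x9FE0 = 0x19C1B → wrap carry → 0x9C1C
  0x9C1C + 0x182F = 0x0B44B
  0xB44B + 0xB71A = 0x16B65 → wrap carry → 0x6B66
One's-complement sum = 0x6B66.
Checksum = ~0x6B66 & 0xFFFF = 0x9499.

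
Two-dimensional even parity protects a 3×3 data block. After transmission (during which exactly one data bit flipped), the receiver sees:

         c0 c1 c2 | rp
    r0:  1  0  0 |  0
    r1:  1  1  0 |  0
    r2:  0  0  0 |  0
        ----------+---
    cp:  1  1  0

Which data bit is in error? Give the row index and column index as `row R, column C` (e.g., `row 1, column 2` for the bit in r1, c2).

row 0, column 0

Recompute each row's even parity and compare to rp:
  r0: data parity 1, sent rp 0 → mismatch
  r1: data parity 0, sent rp 0 → ok
  r2: data parity 0, sent rp 0 → ok
Recompute each column's even parity and compare to cp:
  c0: data parity 0, sent cp 1 → mismatch
  c1: data parity 1, sent cp 1 → ok
  c2: data parity 0, sent cp 0 → ok
Exactly one row (r0) and one column (c0) fail → the flipped bit is at their intersection.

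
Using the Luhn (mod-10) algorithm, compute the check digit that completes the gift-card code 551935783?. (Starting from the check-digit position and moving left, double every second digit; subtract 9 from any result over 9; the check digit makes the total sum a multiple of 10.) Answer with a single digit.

3

Partial digits right→left: 3 8 7 5 3 9 1 5 5
Double every second digit counting from the check-digit position (so the 1st, 3rd, 5th, ... of the partial from the right).
  doubled (with −9 where >9): 6 5 6 2 1 → sum 20
  kept as-is: 8 5 9 5 → sum 27
Total = 20 + 27 = 47.
Check digit = (10 − (47 mod 10)) mod 10 = 3.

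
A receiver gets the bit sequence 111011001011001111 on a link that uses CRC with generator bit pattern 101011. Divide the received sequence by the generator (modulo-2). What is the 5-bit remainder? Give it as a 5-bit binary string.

00000

Modulo-2 division of 111011001011001111 by 101011:
  pos 0: 111011 XOR 101011 = 010000
  pos 1: 100000 XOR 101011 = 001011
  pos 3: 101101 XOR 101011 = 000110
  pos 6: 110011 XOR 101011 = 011000
  pos 7: 110000 XOR 101011 = 011011
  pos 8: 110110 XOR 101011 = 011101
  pos 9: 111011 XOR 101011 = 010000
  pos 10: 100001 XOR 101011 = 001010
  pos 12: 101011 XOR 101011 = 000000
Remainder = 00000 (zero — the frame passes the CRC check).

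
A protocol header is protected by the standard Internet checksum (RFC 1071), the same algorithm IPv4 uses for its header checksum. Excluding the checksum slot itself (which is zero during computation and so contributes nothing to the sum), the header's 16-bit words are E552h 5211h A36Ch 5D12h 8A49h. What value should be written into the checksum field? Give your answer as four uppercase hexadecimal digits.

3DD3

One's-complement addition (fold any carry out of bit 15 back into bit 0):
  0xE552 + 0x5211 = 0x13763 → wrap carry → 0x3764
  0x3764 + 0xA36C = 0x0DAD0
  0xDAD0 + 0x5D12 = 0x137E2 → wrap carry → 0x37E3
  0x37E3 + 0x8A49 = 0x0C22C
One's-complement sum = 0xC22C.
Checksum = ~0xC22C & 0xFFFF = 0x3DD3.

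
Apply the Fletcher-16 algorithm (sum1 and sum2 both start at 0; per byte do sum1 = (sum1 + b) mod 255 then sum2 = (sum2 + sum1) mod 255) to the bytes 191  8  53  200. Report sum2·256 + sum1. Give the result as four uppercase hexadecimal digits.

Running sums (mod 255):
  after byte 0 (191): sum1=191, sum2=191
  after byte 1 (8): sum1=199, sum2=135
  after byte 2 (53): sum1=252, sum2=132
  after byte 3 (200): sum1=197, sum2=74
Checksum = sum2·256 + sum1 = 74·256 + 197 = 19141 = 0x4AC5.

4AC5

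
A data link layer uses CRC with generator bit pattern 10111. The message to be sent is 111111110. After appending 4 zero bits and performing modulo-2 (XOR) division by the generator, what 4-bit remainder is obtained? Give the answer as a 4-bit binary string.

0011

Append 4 zeros: 1111111100000. Divide by 10111 (XOR where the leading bit is 1):
  pos 0: 11111 XOR 10111 = 01000
  pos 1: 10001 XOR 10111 = 00110
  pos 3: 11011 XOR 10111 = 01100
  pos 4: 11000 XOR 10111 = 01111
  pos 5: 11110 XOR 10111 = 01001
  pos 6: 10010 XOR 10111 = 00101
  pos 8: 10100 XOR 10111 = 00011
Remainder (last 4 bits) = 0011. This is the CRC / FCS.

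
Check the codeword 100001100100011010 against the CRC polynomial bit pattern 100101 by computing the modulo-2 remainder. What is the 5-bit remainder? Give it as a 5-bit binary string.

Modulo-2 division of 100001100100011010 by 100101:
  pos 0: 100001 XOR 100101 = 000100
  pos 3: 100100 XOR 100101 = 000001
  pos 8: 110001 XOR 100101 = 010100
  pos 9: 101001 XOR 100101 = 001100
  pos 11: 110001 XOR 100101 = 010100
  pos 12: 101000 XOR 100101 = 001101
Remainder = 01101 (nonzero — an error is detected).

01101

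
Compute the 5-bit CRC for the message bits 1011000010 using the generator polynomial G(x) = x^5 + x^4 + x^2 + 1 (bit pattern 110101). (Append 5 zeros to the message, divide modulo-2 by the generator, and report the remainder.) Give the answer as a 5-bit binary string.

10111

Append 5 zeros: 101100001000000. Divide by 110101 (XOR where the leading bit is 1):
  pos 0: 101100 XOR 110101 = 011001
  pos 1: 110010 XOR 110101 = 000111
  pos 4: 111010 XOR 110101 = 001111
  pos 6: 111100 XOR 110101 = 001001
  pos 8: 100100 XOR 110101 = 010001
  pos 9: 100010 XOR 110101 = 010111
Remainder (last 5 bits) = 10111. This is the CRC / FCS.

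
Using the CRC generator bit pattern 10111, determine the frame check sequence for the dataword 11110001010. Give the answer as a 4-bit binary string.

1100

Append 4 zeros: 111100010100000. Divide by 10111 (XOR where the leading bit is 1):
  pos 0: 11110 XOR 10111 = 01001
  pos 1: 10010 XOR 10111 = 00101
  pos 3: 10101 XOR 10111 = 00010
  pos 6: 10010 XOR 10111 = 00101
  pos 8: 10100 XOR 10111 = 00011
Remainder (last 4 bits) = 1100. This is the CRC / FCS.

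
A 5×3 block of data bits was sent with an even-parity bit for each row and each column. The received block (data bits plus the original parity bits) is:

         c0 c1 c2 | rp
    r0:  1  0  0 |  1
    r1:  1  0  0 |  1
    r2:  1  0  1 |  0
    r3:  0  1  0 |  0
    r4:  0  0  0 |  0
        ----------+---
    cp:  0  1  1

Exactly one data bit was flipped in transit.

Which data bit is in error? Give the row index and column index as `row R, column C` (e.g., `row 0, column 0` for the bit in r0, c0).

row 3, column 0

Recompute each row's even parity and compare to rp:
  r0: data parity 1, sent rp 1 → ok
  r1: data parity 1, sent rp 1 → ok
  r2: data parity 0, sent rp 0 → ok
  r3: data parity 1, sent rp 0 → mismatch
  r4: data parity 0, sent rp 0 → ok
Recompute each column's even parity and compare to cp:
  c0: data parity 1, sent cp 0 → mismatch
  c1: data parity 1, sent cp 1 → ok
  c2: data parity 1, sent cp 1 → ok
Exactly one row (r3) and one column (c0) fail → the flipped bit is at their intersection.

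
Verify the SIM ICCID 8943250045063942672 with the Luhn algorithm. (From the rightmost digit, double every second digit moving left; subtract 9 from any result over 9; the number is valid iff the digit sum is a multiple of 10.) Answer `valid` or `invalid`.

From the right, keep odd positions and double even positions (subtract 9 from any doubled value over 9):
  doubled (positions 2,4,...): 5 4 9 3 1 0 1 6 9 → sum 38
  kept (positions 1,3,...): 2 6 4 3 0 4 0 2 4 8 → sum 33
Total = 71.
71 mod 10 = 1, so the number is invalid.

invalid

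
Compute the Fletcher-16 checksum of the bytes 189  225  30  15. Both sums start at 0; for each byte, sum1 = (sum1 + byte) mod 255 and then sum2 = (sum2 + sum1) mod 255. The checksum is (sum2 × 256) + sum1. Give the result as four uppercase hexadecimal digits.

Running sums (mod 255):
  after byte 0 (189): sum1=189, sum2=189
  after byte 1 (225): sum1=159, sum2=93
  after byte 2 (30): sum1=189, sum2=27
  after byte 3 (15): sum1=204, sum2=231
Checksum = sum2·256 + sum1 = 231·256 + 204 = 59340 = 0xE7CC.

E7CC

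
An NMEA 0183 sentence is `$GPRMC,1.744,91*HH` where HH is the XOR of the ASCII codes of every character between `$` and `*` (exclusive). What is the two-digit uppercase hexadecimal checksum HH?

6B

XOR the ASCII codes of the payload characters:
  'G' = 0x47 → acc = 0x47
  'P' = 0x50 → acc = 0x17
  'R' = 0x52 → acc = 0x45
  'M' = 0x4D → acc = 0x08
  'C' = 0x43 → acc = 0x4B
  ',' = 0x2C → acc = 0x67
  '1' = 0x31 → acc = 0x56
  '.' = 0x2E → acc = 0x78
  '7' = 0x37 → acc = 0x4F
  '4' = 0x34 → acc = 0x7B
  '4' = 0x34 → acc = 0x4F
  ',' = 0x2C → acc = 0x63
  '9' = 0x39 → acc = 0x5A
  '1' = 0x31 → acc = 0x6B
Checksum = 0x6B.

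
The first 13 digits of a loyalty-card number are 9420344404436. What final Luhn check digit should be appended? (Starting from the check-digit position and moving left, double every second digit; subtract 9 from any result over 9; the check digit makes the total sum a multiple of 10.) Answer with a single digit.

Partial digits right→left: 6 3 4 4 0 4 4 4 3 0 2 4 9
Double every second digit counting from the check-digit position (so the 1st, 3rd, 5th, ... of the partial from the right).
  doubled (with −9 where >9): 3 8 0 8 6 4 9 → sum 38
  kept as-is: 3 4 4 4 0 4 → sum 19
Total = 38 + 19 = 57.
Check digit = (10 − (57 mod 10)) mod 10 = 3.

3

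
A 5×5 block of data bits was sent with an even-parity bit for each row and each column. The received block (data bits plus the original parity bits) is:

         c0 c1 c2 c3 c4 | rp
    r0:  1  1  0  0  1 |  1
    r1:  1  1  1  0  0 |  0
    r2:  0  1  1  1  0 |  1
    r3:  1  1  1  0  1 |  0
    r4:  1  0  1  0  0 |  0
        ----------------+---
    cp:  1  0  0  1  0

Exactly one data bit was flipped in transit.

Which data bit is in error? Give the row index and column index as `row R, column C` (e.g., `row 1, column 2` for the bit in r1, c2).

row 1, column 0

Recompute each row's even parity and compare to rp:
  r0: data parity 1, sent rp 1 → ok
  r1: data parity 1, sent rp 0 → mismatch
  r2: data parity 1, sent rp 1 → ok
  r3: data parity 0, sent rp 0 → ok
  r4: data parity 0, sent rp 0 → ok
Recompute each column's even parity and compare to cp:
  c0: data parity 0, sent cp 1 → mismatch
  c1: data parity 0, sent cp 0 → ok
  c2: data parity 0, sent cp 0 → ok
  c3: data parity 1, sent cp 1 → ok
  c4: data parity 0, sent cp 0 → ok
Exactly one row (r1) and one column (c0) fail → the flipped bit is at their intersection.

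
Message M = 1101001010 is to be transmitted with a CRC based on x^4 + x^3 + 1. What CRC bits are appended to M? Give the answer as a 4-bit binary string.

0011

Append 4 zeros: 11010010100000. Divide by 11001 (XOR where the leading bit is 1):
  pos 0: 11010 XOR 11001 = 00011
  pos 3: 11010 XOR 11001 = 00011
  pos 6: 11100 XOR 11001 = 00101
  pos 8: 10100 XOR 11001 = 01101
  pos 9: 11010 XOR 11001 = 00011
Remainder (last 4 bits) = 0011. This is the CRC / FCS.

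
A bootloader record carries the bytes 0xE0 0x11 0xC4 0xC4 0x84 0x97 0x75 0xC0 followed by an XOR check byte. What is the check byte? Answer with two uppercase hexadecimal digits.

XOR the bytes together:
  start with 0xE0
  0xE0 ⊕ 0x11 = 0xF1
  0xF1 ⊕ 0xC4 = 0x35
  0x35 ⊕ 0xC4 = 0xF1
  0xF1 ⊕ 0x84 = 0x75
  0x75 ⊕ 0x97 = 0xE2
  0xE2 ⊕ 0x75 = 0x97
  0x97 ⊕ 0xC0 = 0x57

57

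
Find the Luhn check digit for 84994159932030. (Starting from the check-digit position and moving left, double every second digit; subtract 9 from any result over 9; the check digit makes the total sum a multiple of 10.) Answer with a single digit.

6

Partial digits right→left: 0 3 0 2 3 9 9 5 1 4 9 9 4 8
Double every second digit counting from the check-digit position (so the 1st, 3rd, 5th, ... of the partial from the right).
  doubled (with −9 where >9): 0 0 6 9 2 9 8 → sum 34
  kept as-is: 3 2 9 5 4 9 8 → sum 40
Total = 34 + 40 = 74.
Check digit = (10 − (74 mod 10)) mod 10 = 6.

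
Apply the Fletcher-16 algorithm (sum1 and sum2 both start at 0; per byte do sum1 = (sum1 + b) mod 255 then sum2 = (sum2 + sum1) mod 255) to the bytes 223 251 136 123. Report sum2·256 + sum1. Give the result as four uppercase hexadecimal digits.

Running sums (mod 255):
  after byte 0 (223): sum1=223, sum2=223
  after byte 1 (251): sum1=219, sum2=187
  after byte 2 (136): sum1=100, sum2=32
  after byte 3 (123): sum1=223, sum2=0
Checksum = sum2·256 + sum1 = 0·256 + 223 = 223 = 0x00DF.

00DF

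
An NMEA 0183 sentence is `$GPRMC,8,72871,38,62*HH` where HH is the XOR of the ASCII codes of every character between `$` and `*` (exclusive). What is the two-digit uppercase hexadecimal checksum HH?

47

XOR the ASCII codes of the payload characters:
  'G' = 0x47 → acc = 0x47
  'P' = 0x50 → acc = 0x17
  'R' = 0x52 → acc = 0x45
  'M' = 0x4D → acc = 0x08
  'C' = 0x43 → acc = 0x4B
  ',' = 0x2C → acc = 0x67
  '8' = 0x38 → acc = 0x5F
  ',' = 0x2C → acc = 0x73
  '7' = 0x37 → acc = 0x44
  '2' = 0x32 → acc = 0x76
  '8' = 0x38 → acc = 0x4E
  '7' = 0x37 → acc = 0x79
  '1' = 0x31 → acc = 0x48
  ',' = 0x2C → acc = 0x64
  '3' = 0x33 → acc = 0x57
  '8' = 0x38 → acc = 0x6F
  ',' = 0x2C → acc = 0x43
  '6' = 0x36 → acc = 0x75
  '2' = 0x32 → acc = 0x47
Checksum = 0x47.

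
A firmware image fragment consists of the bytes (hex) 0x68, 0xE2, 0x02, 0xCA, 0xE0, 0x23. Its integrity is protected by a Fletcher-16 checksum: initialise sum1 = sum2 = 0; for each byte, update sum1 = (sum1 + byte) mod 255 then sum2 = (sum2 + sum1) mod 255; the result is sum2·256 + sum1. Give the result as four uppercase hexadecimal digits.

2E1C

Running sums (mod 255):
  after byte 0 (0x68): sum1=104, sum2=104
  after byte 1 (0xE2): sum1=75, sum2=179
  after byte 2 (0x02): sum1=77, sum2=1
  after byte 3 (0xCA): sum1=24, sum2=25
  after byte 4 (0xE0): sum1=248, sum2=18
  after byte 5 (0x23): sum1=28, sum2=46
Checksum = sum2·256 + sum1 = 46·256 + 28 = 11804 = 0x2E1C.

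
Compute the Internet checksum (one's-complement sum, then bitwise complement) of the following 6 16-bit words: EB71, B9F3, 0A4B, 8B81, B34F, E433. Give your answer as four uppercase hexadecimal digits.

2D4A

One's-complement addition (fold any carry out of bit 15 back into bit 0):
  0xEB71 + 0xB9F3 = 0x1A564 → wrap carry → 0xA565
  0xA565 + 0x0A4B = 0x0AFB0
  0xAFB0 + 0x8B81 = 0x13B31 → wrap carry → 0x3B32
  0x3B32 + 0xB34F = 0x0EE81
  0xEE81 + 0xE433 = 0x1D2B4 → wrap carry → 0xD2B5
One's-complement sum = 0xD2B5.
Checksum = ~0xD2B5 & 0xFFFF = 0x2D4A.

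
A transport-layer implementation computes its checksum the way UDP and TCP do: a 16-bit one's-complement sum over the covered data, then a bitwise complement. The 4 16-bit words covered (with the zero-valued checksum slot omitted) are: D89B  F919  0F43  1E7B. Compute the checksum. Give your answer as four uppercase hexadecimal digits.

008C

One's-complement addition (fold any carry out of bit 15 back into bit 0):
  0xD89B + 0xF919 = 0x1D1B4 → wrap carry → 0xD1B5
  0xD1B5 + 0x0F43 = 0x0E0F8
  0xE0F8 + 0x1E7B = 0x0FF73
One's-complement sum = 0xFF73.
Checksum = ~0xFF73 & 0xFFFF = 0x008C.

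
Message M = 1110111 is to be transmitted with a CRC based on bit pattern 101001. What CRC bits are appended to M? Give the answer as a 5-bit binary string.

10111

Append 5 zeros: 111011100000. Divide by 101001 (XOR where the leading bit is 1):
  pos 0: 111011 XOR 101001 = 010010
  pos 1: 100101 XOR 101001 = 001100
  pos 3: 110000 XOR 101001 = 011001
  pos 4: 110010 XOR 101001 = 011011
  pos 5: 110110 XOR 101001 = 011111
  pos 6: 111110 XOR 101001 = 010111
Remainder (last 5 bits) = 10111. This is the CRC / FCS.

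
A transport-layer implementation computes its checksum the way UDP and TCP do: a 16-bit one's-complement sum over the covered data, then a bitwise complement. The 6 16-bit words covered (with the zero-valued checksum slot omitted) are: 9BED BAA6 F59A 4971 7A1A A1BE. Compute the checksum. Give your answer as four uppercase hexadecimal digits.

4E86

One's-complement addition (fold any carry out of bit 15 back into bit 0):
  0x9BED + 0xBAA6 = 0x15693 → wrap carry → 0x5694
  0x5694 + 0xF59A = 0x14C2E → wrap carry → 0x4C2F
  0x4C2F + 0x4971 = 0x095A0
  0x95A0 + 0x7A1A = 0x10FBA → wrap carry → 0x0FBB
  0x0FBB + 0xA1BE = 0x0B179
One's-complement sum = 0xB179.
Checksum = ~0xB179 & 0xFFFF = 0x4E86.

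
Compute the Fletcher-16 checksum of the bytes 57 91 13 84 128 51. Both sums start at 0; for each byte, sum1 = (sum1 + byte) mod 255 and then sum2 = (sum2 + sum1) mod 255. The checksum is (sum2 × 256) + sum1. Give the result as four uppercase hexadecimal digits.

85A9

Running sums (mod 255):
  after byte 0 (57): sum1=57, sum2=57
  after byte 1 (91): sum1=148, sum2=205
  after byte 2 (13): sum1=161, sum2=111
  after byte 3 (84): sum1=245, sum2=101
  after byte 4 (128): sum1=118, sum2=219
  after byte 5 (51): sum1=169, sum2=133
Checksum = sum2·256 + sum1 = 133·256 + 169 = 34217 = 0x85A9.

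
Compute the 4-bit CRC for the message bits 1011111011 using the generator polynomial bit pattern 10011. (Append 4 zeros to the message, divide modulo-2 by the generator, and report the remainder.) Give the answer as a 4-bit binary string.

0101

Append 4 zeros: 10111110110000. Divide by 10011 (XOR where the leading bit is 1):
  pos 0: 10111 XOR 10011 = 00100
  pos 2: 10011 XOR 10011 = 00000
  pos 8: 11000 XOR 10011 = 01011
  pos 9: 10110 XOR 10011 = 00101
Remainder (last 4 bits) = 0101. This is the CRC / FCS.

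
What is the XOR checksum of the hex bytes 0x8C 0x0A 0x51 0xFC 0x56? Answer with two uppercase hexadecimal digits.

XOR the bytes together:
  start with 0x8C
  0x8C ⊕ 0x0A = 0x86
  0x86 ⊕ 0x51 = 0xD7
  0xD7 ⊕ 0xFC = 0x2B
  0x2B ⊕ 0x56 = 0x7D

7D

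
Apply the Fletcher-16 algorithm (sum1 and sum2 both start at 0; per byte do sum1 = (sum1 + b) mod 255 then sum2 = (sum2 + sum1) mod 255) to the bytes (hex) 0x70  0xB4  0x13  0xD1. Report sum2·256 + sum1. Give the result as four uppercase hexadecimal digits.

D70A

Running sums (mod 255):
  after byte 0 (0x70): sum1=112, sum2=112
  after byte 1 (0xB4): sum1=37, sum2=149
  after byte 2 (0x13): sum1=56, sum2=205
  after byte 3 (0xD1): sum1=10, sum2=215
Checksum = sum2·256 + sum1 = 215·256 + 10 = 55050 = 0xD70A.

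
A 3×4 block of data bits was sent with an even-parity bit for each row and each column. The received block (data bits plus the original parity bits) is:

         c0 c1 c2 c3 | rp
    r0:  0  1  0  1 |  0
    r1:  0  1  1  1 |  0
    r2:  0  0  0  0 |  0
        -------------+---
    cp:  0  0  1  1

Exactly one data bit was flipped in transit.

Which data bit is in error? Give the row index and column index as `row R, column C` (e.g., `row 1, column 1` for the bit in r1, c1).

Recompute each row's even parity and compare to rp:
  r0: data parity 0, sent rp 0 → ok
  r1: data parity 1, sent rp 0 → mismatch
  r2: data parity 0, sent rp 0 → ok
Recompute each column's even parity and compare to cp:
  c0: data parity 0, sent cp 0 → ok
  c1: data parity 0, sent cp 0 → ok
  c2: data parity 1, sent cp 1 → ok
  c3: data parity 0, sent cp 1 → mismatch
Exactly one row (r1) and one column (c3) fail → the flipped bit is at their intersection.

row 1, column 3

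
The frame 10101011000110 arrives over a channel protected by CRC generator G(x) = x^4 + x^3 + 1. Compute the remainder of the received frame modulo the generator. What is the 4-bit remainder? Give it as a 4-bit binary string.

0000

Modulo-2 division of 10101011000110 by 11001:
  pos 0: 10101 XOR 11001 = 01100
  pos 1: 11000 XOR 11001 = 00001
  pos 5: 11100 XOR 11001 = 00101
  pos 7: 10101 XOR 11001 = 01100
  pos 8: 11001 XOR 11001 = 00000
Remainder = 0000 (zero — the frame passes the CRC check).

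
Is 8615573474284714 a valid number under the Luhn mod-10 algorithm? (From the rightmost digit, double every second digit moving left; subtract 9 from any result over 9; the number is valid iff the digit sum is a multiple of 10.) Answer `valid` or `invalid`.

From the right, keep odd positions and double even positions (subtract 9 from any doubled value over 9):
  doubled (positions 2,4,...): 2 8 4 5 6 1 2 7 → sum 35
  kept (positions 1,3,...): 4 7 8 4 4 7 5 6 → sum 45
Total = 80.
80 mod 10 = 0, so the number is valid.

valid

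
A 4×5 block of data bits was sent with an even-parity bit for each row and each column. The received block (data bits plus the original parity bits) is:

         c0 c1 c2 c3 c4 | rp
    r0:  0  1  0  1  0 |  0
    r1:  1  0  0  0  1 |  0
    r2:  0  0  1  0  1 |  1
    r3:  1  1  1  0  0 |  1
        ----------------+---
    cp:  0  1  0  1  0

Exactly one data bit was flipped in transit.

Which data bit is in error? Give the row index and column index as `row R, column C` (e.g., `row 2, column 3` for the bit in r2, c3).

Recompute each row's even parity and compare to rp:
  r0: data parity 0, sent rp 0 → ok
  r1: data parity 0, sent rp 0 → ok
  r2: data parity 0, sent rp 1 → mismatch
  r3: data parity 1, sent rp 1 → ok
Recompute each column's even parity and compare to cp:
  c0: data parity 0, sent cp 0 → ok
  c1: data parity 0, sent cp 1 → mismatch
  c2: data parity 0, sent cp 0 → ok
  c3: data parity 1, sent cp 1 → ok
  c4: data parity 0, sent cp 0 → ok
Exactly one row (r2) and one column (c1) fail → the flipped bit is at their intersection.

row 2, column 1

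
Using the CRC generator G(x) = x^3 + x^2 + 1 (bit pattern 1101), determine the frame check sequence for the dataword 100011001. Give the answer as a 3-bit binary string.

101

Append 3 zeros: 100011001000. Divide by 1101 (XOR where the leading bit is 1):
  pos 0: 1000 XOR 1101 = 0101
  pos 1: 1011 XOR 1101 = 0110
  pos 2: 1101 XOR 1101 = 0000
  pos 8: 1000 XOR 1101 = 0101
Remainder (last 3 bits) = 101. This is the CRC / FCS.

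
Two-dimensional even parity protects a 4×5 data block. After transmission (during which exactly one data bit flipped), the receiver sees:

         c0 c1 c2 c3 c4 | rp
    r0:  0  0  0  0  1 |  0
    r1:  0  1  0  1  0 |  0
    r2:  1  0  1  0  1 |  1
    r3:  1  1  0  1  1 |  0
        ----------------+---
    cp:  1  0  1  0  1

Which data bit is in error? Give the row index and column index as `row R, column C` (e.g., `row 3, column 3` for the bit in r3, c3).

row 0, column 0

Recompute each row's even parity and compare to rp:
  r0: data parity 1, sent rp 0 → mismatch
  r1: data parity 0, sent rp 0 → ok
  r2: data parity 1, sent rp 1 → ok
  r3: data parity 0, sent rp 0 → ok
Recompute each column's even parity and compare to cp:
  c0: data parity 0, sent cp 1 → mismatch
  c1: data parity 0, sent cp 0 → ok
  c2: data parity 1, sent cp 1 → ok
  c3: data parity 0, sent cp 0 → ok
  c4: data parity 1, sent cp 1 → ok
Exactly one row (r0) and one column (c0) fail → the flipped bit is at their intersection.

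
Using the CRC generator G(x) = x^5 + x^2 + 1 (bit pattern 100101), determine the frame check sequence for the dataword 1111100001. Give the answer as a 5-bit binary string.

Append 5 zeros: 111110000100000. Divide by 100101 (XOR where the leading bit is 1):
  pos 0: 111110 XOR 100101 = 011011
  pos 1: 110110 XOR 100101 = 010011
  pos 2: 100110 XOR 100101 = 000011
  pos 6: 110100 XOR 100101 = 010001
  pos 7: 100010 XOR 100101 = 000111
Remainder (last 5 bits) = 11100. This is the CRC / FCS.

11100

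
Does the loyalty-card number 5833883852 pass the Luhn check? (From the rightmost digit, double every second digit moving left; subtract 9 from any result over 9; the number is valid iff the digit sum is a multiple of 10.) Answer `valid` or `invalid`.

From the right, keep odd positions and double even positions (subtract 9 from any doubled value over 9):
  doubled (positions 2,4,...): 1 6 7 6 1 → sum 21
  kept (positions 1,3,...): 2 8 8 3 8 → sum 29
Total = 50.
50 mod 10 = 0, so the number is valid.

valid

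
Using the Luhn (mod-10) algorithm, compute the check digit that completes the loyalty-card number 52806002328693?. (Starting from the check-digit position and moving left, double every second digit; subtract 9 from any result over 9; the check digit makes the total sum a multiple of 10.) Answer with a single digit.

0

Partial digits right→left: 3 9 6 8 2 3 2 0 0 6 0 8 2 5
Double every second digit counting from the check-digit position (so the 1st, 3rd, 5th, ... of the partial from the right).
  doubled (with −9 where >9): 6 3 4 4 0 0 4 → sum 21
  kept as-is: 9 8 3 0 6 8 5 → sum 39
Total = 21 + 39 = 60.
Check digit = (10 − (60 mod 10)) mod 10 = 0.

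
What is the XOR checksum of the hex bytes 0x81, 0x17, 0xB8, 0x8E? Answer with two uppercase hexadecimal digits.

XOR the bytes together:
  start with 0x81
  0x81 ⊕ 0x17 = 0x96
  0x96 ⊕ 0xB8 = 0x2E
  0x2E ⊕ 0x8E = 0xA0

A0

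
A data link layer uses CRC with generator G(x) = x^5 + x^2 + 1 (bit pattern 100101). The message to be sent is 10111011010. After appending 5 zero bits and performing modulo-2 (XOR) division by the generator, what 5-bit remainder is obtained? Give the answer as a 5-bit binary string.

10111

Append 5 zeros: 1011101101000000. Divide by 100101 (XOR where the leading bit is 1):
  pos 0: 101110 XOR 100101 = 001011
  pos 2: 101111 XOR 100101 = 001010
  pos 4: 101001 XOR 100101 = 001100
  pos 6: 110000 XOR 100101 = 010101
  pos 7: 101010 XOR 100101 = 001111
  pos 9: 111100 XOR 100101 = 011001
  pos 10: 110010 XOR 100101 = 010111
Remainder (last 5 bits) = 10111. This is the CRC / FCS.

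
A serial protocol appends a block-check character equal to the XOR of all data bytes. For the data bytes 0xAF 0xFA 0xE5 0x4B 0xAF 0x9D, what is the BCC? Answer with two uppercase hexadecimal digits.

C9

XOR the bytes together:
  start with 0xAF
  0xAF ⊕ 0xFA = 0x55
  0x55 ⊕ 0xE5 = 0xB0
  0xB0 ⊕ 0x4B = 0xFB
  0xFB ⊕ 0xAF = 0x54
  0x54 ⊕ 0x9D = 0xC9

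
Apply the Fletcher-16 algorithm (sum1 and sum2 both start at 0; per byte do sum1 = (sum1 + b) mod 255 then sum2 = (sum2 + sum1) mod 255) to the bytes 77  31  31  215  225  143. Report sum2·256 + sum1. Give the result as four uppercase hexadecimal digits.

Running sums (mod 255):
  after byte 0 (77): sum1=77, sum2=77
  after byte 1 (31): sum1=108, sum2=185
  after byte 2 (31): sum1=139, sum2=69
  after byte 3 (215): sum1=99, sum2=168
  after byte 4 (225): sum1=69, sum2=237
  after byte 5 (143): sum1=212, sum2=194
Checksum = sum2·256 + sum1 = 194·256 + 212 = 49876 = 0xC2D4.

C2D4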